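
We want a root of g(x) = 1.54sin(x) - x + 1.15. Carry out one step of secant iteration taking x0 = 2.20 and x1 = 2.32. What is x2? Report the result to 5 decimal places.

g(2.20) = 0.1950845, g(2.32) = -0.0423636
x2 = 2.3200000 − (-0.0423636)·(2.3200000 − 2.2000000) / (-0.0423636 − 0.1950845) = 2.3200000 − (-0.0050836)/(-0.2374480) = 2.2985906

2.29859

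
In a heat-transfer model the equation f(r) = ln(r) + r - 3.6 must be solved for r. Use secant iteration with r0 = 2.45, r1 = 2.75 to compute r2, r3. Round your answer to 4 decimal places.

f(2.45) = -0.253912, f(2.75) = 0.161601
r2 = 2.750000 − 0.161601·(2.750000 − 2.450000) / (0.161601 − (-0.253912)) = 2.750000 − (0.048480)/(0.415513) = 2.633324
f(2.633324) = 0.001571
r3 = 2.633324 − 0.001571·(2.633324 − 2.750000) / (0.001571 − 0.161601) = 2.633324 − (-0.000183)/(-0.160030) = 2.632179

2.6333, 2.6322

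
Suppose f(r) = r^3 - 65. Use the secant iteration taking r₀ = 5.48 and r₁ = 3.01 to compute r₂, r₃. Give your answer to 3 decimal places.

f(5.48) = 99.56659, f(3.01) = -37.72910
r₂ = 3.01000 − (-37.72910)·(3.01000 − 5.48000) / (-37.72910 − 99.56659) = 3.01000 − (93.19087)/(-137.29569) = 3.68876
f(3.68876) = -14.80721
r₃ = 3.68876 − (-14.80721)·(3.68876 − 3.01000) / (-14.80721 − (-37.72910)) = 3.68876 − (-10.05055)/(22.92189) = 4.12723

3.689, 4.127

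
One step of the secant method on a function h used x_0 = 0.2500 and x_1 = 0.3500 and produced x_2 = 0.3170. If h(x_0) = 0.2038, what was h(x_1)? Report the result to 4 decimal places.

The secant line through (0.2500, 0.2038) and (0.3500, h(x_1)) crosses zero at x_2 = 0.3170.
So (0.2500, 0.2038), (0.3500, h(x_1)), (0.3170, 0) are collinear:
h(x_1) = 0.2038 · (0.3500 − 0.3170) / (0.2500 − 0.3170) = 0.2038 · (0.033000)/(-0.067000) = -0.100379

-0.1004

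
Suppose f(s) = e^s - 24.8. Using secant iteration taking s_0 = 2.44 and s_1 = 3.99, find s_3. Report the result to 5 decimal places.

3.11043

f(2.44) = -13.3269593, f(3.99) = 29.2548894
s_2 = 3.9900000 − 29.2548894·(3.9900000 − 2.4400000) / (29.2548894 − (-13.3269593)) = 3.9900000 − (45.3450785)/(42.5818486) = 2.9251078
f(2.9251078) = -6.1637651
s_3 = 2.9251078 − (-6.1637651)·(2.9251078 − 3.9900000) / (-6.1637651 − 29.2548894) = 2.9251078 − (6.5637454)/(-35.4186545) = 3.1104267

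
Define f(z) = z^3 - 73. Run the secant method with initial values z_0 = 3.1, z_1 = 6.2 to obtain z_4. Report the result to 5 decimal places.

4.19839

f(3.1) = -43.2090000, f(6.2) = 165.3280000
z_2 = 6.2000000 − 165.3280000·(6.2000000 − 3.1000000) / (165.3280000 − (-43.2090000)) = 6.2000000 − (512.5168000)/(208.5370000) = 3.7423220
f(3.7423220) = -20.5888785
z_3 = 3.7423220 − (-20.5888785)·(3.7423220 − 6.2000000) / (-20.5888785 − 165.3280000) = 3.7423220 − (50.6008339)/(-185.9168785) = 4.0144911
f(4.0144911) = -8.3019038
z_4 = 4.0144911 − (-8.3019038)·(4.0144911 − 3.7423220) / (-8.3019038 − (-20.5888785)) = 4.0144911 − (-2.2595219)/(12.2869747) = 4.1983868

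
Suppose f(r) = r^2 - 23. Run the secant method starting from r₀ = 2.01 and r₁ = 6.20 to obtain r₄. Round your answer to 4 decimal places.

f(2.01) = -18.959900, f(6.20) = 15.440000
r₂ = 6.200000 − 15.440000·(6.200000 − 2.010000) / (15.440000 − (-18.959900)) = 6.200000 − (64.693600)/(34.399900) = 4.319367
f(4.319367) = -4.343072
r₃ = 4.319367 − (-4.343072)·(4.319367 − 6.200000) / (-4.343072 − 15.440000) = 4.319367 − (8.167726)/(-19.783072) = 4.732231
f(4.732231) = -0.605990
r₄ = 4.732231 − (-0.605990)·(4.732231 − 4.319367) / (-0.605990 − (-4.343072)) = 4.732231 − (-0.250192)/(3.737082) = 4.799179

4.7992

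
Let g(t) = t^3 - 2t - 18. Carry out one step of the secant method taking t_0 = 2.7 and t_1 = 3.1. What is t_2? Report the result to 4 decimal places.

2.8597

g(2.7) = -3.717000, g(3.1) = 5.591000
t_2 = 3.100000 − 5.591000·(3.100000 − 2.700000) / (5.591000 − (-3.717000)) = 3.100000 − (2.236400)/(9.308000) = 2.859734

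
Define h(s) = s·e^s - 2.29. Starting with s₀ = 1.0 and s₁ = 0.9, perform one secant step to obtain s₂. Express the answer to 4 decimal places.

0.9151

h(1.0) = 0.428282, h(0.9) = -0.076357
s₂ = 0.900000 − (-0.076357)·(0.900000 − 1.000000) / (-0.076357 − 0.428282) = 0.900000 − (0.007636)/(-0.504639) = 0.915131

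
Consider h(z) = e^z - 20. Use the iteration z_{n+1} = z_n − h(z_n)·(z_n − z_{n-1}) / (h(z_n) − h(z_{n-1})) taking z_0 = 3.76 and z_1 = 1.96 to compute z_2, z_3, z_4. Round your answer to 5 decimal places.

2.60775, 3.25173, 2.94540

h(3.76) = 22.9484260, h(1.96) = -12.9006729
z_2 = 1.9600000 − (-12.9006729)·(1.9600000 − 3.7600000) / (-12.9006729 − 22.9484260) = 1.9600000 − (23.2212113)/(-35.8490989) = 2.6077488
h(2.6077488) = -6.4315287
z_3 = 2.6077488 − (-6.4315287)·(2.6077488 − 1.9600000) / (-6.4315287 − (-12.9006729)) = 2.6077488 − (-4.1660151)/(6.4691442) = 3.2517312
h(3.2517312) = 5.8350275
z_4 = 3.2517312 − 5.8350275·(3.2517312 − 2.6077488) / (5.8350275 − (-6.4315287)) = 3.2517312 − (3.7576551)/(12.2665562) = 2.9453979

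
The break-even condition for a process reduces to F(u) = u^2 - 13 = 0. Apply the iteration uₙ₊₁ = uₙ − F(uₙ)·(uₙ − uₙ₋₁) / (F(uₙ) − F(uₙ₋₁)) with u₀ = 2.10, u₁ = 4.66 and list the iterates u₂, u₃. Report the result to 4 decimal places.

3.3707, 3.5747

F(2.10) = -8.590000, F(4.66) = 8.715600
u₂ = 4.660000 − 8.715600·(4.660000 − 2.100000) / (8.715600 − (-8.590000)) = 4.660000 − (22.311936)/(17.305600) = 3.370710
F(3.370710) = -1.638314
u₃ = 3.370710 − (-1.638314)·(3.370710 − 4.660000) / (-1.638314 − 8.715600) = 3.370710 − (2.112261)/(-10.353914) = 3.574716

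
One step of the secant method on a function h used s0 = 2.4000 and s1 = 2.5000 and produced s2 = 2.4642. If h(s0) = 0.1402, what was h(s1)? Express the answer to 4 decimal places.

The secant line through (2.4000, 0.1402) and (2.5000, h(s1)) crosses zero at s2 = 2.4642.
So (2.4000, 0.1402), (2.5000, h(s1)), (2.4642, 0) are collinear:
h(s1) = 0.1402 · (2.5000 − 2.4642) / (2.4000 − 2.4642) = 0.1402 · (0.035800)/(-0.064200) = -0.078180

-0.0782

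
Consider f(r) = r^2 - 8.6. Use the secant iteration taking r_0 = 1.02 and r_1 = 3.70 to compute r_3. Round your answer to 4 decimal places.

f(1.02) = -7.559600, f(3.70) = 5.090000
r_2 = 3.700000 − 5.090000·(3.700000 − 1.020000) / (5.090000 − (-7.559600)) = 3.700000 − (13.641200)/(12.649600) = 2.621610
f(2.621610) = -1.727160
r_3 = 2.621610 − (-1.727160)·(2.621610 − 3.700000) / (-1.727160 − 5.090000) = 2.621610 − (1.862552)/(-6.817160) = 2.894825

2.8948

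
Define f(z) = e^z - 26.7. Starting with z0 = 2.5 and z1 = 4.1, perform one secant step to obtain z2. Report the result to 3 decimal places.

2.982

f(2.5) = -14.51751, f(4.1) = 33.64029
z2 = 4.10000 − 33.64029·(4.10000 − 2.50000) / (33.64029 − (-14.51751)) = 4.10000 − (53.82446)/(48.15779) = 2.98233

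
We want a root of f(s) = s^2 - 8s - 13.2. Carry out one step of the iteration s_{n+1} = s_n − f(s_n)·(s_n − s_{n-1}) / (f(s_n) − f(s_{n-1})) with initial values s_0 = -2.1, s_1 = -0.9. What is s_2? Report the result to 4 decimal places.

-1.3718

f(-2.1) = 8.010000, f(-0.9) = -5.190000
s_2 = -0.900000 − (-5.190000)·(-0.900000 − (-2.100000)) / (-5.190000 − 8.010000) = -0.900000 − (-6.228000)/(-13.200000) = -1.371818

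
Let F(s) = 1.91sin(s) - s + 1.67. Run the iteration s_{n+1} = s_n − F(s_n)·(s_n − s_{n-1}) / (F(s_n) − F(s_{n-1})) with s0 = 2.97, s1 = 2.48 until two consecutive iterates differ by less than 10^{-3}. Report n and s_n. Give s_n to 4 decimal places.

F(2.97) = -0.973864, F(2.48) = 0.363455
s2 = 2.480000 − 0.363455·(-0.490000)/(1.337319) = 2.613172;  |Δ| = 0.133172
F(2.613172) = 0.019794
s3 = 2.613172 − 0.019794·(0.133172)/(-0.343661) = 2.620842;  |Δ| = 0.007670
F(2.620842) = -0.000557
s4 = 2.620842 − (-0.000557)·(0.007670)/(-0.020351) = 2.620632;  |Δ| = 0.000210
|s4 − s3| = 0.000210 < 10^{-3}

n = 4, s_n = 2.6206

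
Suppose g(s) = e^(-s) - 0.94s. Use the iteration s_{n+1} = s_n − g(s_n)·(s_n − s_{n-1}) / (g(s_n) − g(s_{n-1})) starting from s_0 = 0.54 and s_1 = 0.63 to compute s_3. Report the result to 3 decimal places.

0.590

g(0.54) = 0.07515, g(0.63) = -0.05961
s_2 = 0.63000 − (-0.05961)·(0.63000 − 0.54000) / (-0.05961 − 0.07515) = 0.63000 − (-0.00536)/(-0.13476) = 0.59019
g(0.59019) = -0.00056
s_3 = 0.59019 − (-0.00056)·(0.59019 − 0.63000) / (-0.00056 − (-0.05961)) = 0.59019 − (0.00002)/(0.05905) = 0.58981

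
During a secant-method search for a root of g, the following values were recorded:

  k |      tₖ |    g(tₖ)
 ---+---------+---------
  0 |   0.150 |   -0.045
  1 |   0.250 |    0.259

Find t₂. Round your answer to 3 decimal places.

0.165

t₂ = 0.250 − 0.259·(0.250 − 0.150) / (0.259 − (-0.045))
   = 0.250 − (0.02590)/(0.30400) = 0.16480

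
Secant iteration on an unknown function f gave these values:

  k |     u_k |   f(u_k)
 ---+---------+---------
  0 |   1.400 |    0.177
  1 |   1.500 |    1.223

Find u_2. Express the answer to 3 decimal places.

1.383

u_2 = 1.500 − 1.223·(1.500 − 1.400) / (1.223 − 0.177)
   = 1.500 − (0.12230)/(1.04600) = 1.38308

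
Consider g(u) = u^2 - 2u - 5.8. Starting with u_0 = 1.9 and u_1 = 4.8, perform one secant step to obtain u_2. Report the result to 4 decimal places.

g(1.9) = -5.990000, g(4.8) = 7.640000
u_2 = 4.800000 − 7.640000·(4.800000 − 1.900000) / (7.640000 − (-5.990000)) = 4.800000 − (22.156000)/(13.630000) = 3.174468

3.1745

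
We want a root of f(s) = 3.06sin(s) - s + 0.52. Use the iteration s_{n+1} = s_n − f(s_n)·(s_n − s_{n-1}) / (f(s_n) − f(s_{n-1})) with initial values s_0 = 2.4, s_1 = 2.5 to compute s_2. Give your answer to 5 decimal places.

f(2.4) = 0.1869173, f(2.5) = -0.1486752
s_2 = 2.5000000 − (-0.1486752)·(2.5000000 − 2.4000000) / (-0.1486752 − 0.1869173) = 2.5000000 − (-0.0148675)/(-0.3355926) = 2.4556977

2.45570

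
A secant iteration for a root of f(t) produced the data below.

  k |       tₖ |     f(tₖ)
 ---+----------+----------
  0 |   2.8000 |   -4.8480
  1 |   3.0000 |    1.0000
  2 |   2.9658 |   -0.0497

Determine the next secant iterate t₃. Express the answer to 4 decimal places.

t₃ = 2.9658 − (-0.0497)·(2.9658 − 3.0000) / (-0.0497 − 1.0000)
   = 2.9658 − (0.001700)/(-1.049700) = 2.967419

2.9674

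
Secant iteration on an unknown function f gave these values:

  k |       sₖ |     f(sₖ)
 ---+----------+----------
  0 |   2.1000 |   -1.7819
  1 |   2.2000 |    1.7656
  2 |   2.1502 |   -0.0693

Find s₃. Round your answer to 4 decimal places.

2.1521

s₃ = 2.1502 − (-0.0693)·(2.1502 − 2.2000) / (-0.0693 − 1.7656)
   = 2.1502 − (0.003451)/(-1.834900) = 2.152081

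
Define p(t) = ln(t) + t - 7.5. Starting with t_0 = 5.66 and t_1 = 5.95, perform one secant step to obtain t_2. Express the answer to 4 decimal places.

5.7509

p(5.66) = -0.106576, p(5.95) = 0.233391
t_2 = 5.950000 − 0.233391·(5.950000 − 5.660000) / (0.233391 − (-0.106576)) = 5.950000 − (0.067683)/(0.339967) = 5.750912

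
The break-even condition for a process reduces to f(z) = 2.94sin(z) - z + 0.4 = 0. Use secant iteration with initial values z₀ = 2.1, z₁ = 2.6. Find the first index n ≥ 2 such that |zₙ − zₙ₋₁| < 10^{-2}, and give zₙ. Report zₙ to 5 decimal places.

f(2.1) = 0.8378355, f(2.6) = -0.6844260
z₂ = 2.6000000 − (-0.6844260)·(0.5000000)/(-1.5222615) = 2.3751944;  |Δ| = 0.2248056
f(2.3751944) = 0.0638280
z₃ = 2.3751944 − 0.0638280·(-0.2248056)/(0.7482540) = 2.3943709;  |Δ| = 0.0191765
f(2.3943709) = 0.0036630
z₄ = 2.3943709 − 0.0036630·(0.0191765)/(-0.0601651) = 2.3955384;  |Δ| = 0.0011675
|z₄ − z₃| = 0.0011675 < 10^{-2}

n = 4, zₙ = 2.39554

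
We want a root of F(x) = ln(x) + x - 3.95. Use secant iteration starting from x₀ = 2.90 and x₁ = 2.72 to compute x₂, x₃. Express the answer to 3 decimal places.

2.889, 2.889

F(2.90) = 0.01471, F(2.72) = -0.22937
x₂ = 2.72000 − (-0.22937)·(2.72000 − 2.90000) / (-0.22937 − 0.01471) = 2.72000 − (0.04129)/(-0.24408) = 2.88915
F(2.88915) = 0.00011
x₃ = 2.88915 − 0.00011·(2.88915 − 2.72000) / (0.00011 − (-0.22937)) = 2.88915 − (0.00002)/(0.22948) = 2.88907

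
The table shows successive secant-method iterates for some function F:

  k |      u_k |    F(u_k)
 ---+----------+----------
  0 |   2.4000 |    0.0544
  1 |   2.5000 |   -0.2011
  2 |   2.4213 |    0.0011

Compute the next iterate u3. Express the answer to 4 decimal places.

u3 = 2.4213 − 0.0011·(2.4213 − 2.5000) / (0.0011 − (-0.2011))
   = 2.4213 − (-0.000087)/(0.202200) = 2.421728

2.4217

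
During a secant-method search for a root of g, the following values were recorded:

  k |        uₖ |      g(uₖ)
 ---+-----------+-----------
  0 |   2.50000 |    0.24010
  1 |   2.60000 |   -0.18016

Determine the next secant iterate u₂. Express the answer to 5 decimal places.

u₂ = 2.60000 − (-0.18016)·(2.60000 − 2.50000) / (-0.18016 − 0.24010)
   = 2.60000 − (-0.0180160)/(-0.4202600) = 2.5571313

2.55713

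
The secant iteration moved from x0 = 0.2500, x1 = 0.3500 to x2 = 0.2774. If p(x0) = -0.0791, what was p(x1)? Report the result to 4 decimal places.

The secant line through (0.2500, -0.0791) and (0.3500, p(x1)) crosses zero at x2 = 0.2774.
So (0.2500, -0.0791), (0.3500, p(x1)), (0.2774, 0) are collinear:
p(x1) = -0.0791 · (0.3500 − 0.2774) / (0.2500 − 0.2774) = -0.0791 · (0.072600)/(-0.027400) = 0.209586

0.2096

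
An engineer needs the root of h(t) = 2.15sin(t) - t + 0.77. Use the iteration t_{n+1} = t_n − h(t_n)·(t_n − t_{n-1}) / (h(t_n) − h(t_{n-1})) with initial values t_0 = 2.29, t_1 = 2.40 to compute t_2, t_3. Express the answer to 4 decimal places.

2.3290, 2.3298

h(2.29) = 0.097511, h(2.40) = -0.177754
t_2 = 2.400000 − (-0.177754)·(2.400000 − 2.290000) / (-0.177754 − 0.097511) = 2.400000 − (-0.019553)/(-0.275265) = 2.328967
h(2.328967) = 0.002138
t_3 = 2.328967 − 0.002138·(2.328967 − 2.400000) / (0.002138 − (-0.177754)) = 2.328967 − (-0.000152)/(0.179892) = 2.329811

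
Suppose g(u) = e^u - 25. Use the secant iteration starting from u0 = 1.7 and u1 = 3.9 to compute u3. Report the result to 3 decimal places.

g(1.7) = -19.52605, g(3.9) = 24.40245
u2 = 3.90000 − 24.40245·(3.90000 − 1.70000) / (24.40245 − (-19.52605)) = 3.90000 − (53.68539)/(43.92850) = 2.67789
g(2.67789) = -10.44562
u3 = 2.67789 − (-10.44562)·(2.67789 − 3.90000) / (-10.44562 − 24.40245) = 2.67789 − (12.76568)/(-34.84807) = 3.04422

3.044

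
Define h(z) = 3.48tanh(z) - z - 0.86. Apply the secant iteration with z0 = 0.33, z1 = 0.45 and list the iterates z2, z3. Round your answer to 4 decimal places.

0.3708, 0.3690

h(0.33) = -0.081548, h(0.45) = 0.158209
z2 = 0.450000 − 0.158209·(0.450000 − 0.330000) / (0.158209 − (-0.081548)) = 0.450000 − (0.018985)/(0.239756) = 0.370815
h(0.370815) = 0.003557
z3 = 0.370815 − 0.003557·(0.370815 − 0.450000) / (0.003557 − 0.158209) = 0.370815 − (-0.000282)/(-0.154652) = 0.368994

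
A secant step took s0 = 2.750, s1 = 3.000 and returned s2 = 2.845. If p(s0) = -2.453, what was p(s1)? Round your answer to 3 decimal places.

The secant line through (2.750, -2.453) and (3.000, p(s1)) crosses zero at s2 = 2.845.
So (2.750, -2.453), (3.000, p(s1)), (2.845, 0) are collinear:
p(s1) = -2.453 · (3.000 − 2.845) / (2.750 − 2.845) = -2.453 · (0.15500)/(-0.09500) = 4.00226

4.002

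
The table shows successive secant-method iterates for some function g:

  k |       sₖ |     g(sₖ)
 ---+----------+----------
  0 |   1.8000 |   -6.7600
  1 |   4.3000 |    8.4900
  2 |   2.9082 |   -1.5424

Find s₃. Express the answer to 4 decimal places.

s₃ = 2.9082 − (-1.5424)·(2.9082 − 4.3000) / (-1.5424 − 8.4900)
   = 2.9082 − (2.146712)/(-10.032400) = 3.122178

3.1222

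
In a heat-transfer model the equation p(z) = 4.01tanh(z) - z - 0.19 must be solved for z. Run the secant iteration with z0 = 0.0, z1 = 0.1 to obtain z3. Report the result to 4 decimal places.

0.0632

p(0.0) = -0.190000, p(0.1) = 0.109669
z2 = 0.100000 − 0.109669·(0.100000 − 0.000000) / (0.109669 − (-0.190000)) = 0.100000 − (0.010967)/(0.299669) = 0.063403
p(0.063403) = 0.000504
z3 = 0.063403 − 0.000504·(0.063403 − 0.100000) / (0.000504 − 0.109669) = 0.063403 − (-0.000018)/(-0.109165) = 0.063234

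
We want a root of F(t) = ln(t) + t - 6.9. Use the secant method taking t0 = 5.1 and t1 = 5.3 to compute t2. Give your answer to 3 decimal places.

5.243

F(5.1) = -0.17076, F(5.3) = 0.06771
t2 = 5.30000 − 0.06771·(5.30000 − 5.10000) / (0.06771 − (-0.17076)) = 5.30000 − (0.01354)/(0.23847) = 5.24321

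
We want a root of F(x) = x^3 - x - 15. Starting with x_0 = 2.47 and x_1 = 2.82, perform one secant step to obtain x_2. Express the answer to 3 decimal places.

2.590

F(2.47) = -2.40078, F(2.82) = 4.60577
x_2 = 2.82000 − 4.60577·(2.82000 − 2.47000) / (4.60577 − (-2.40078)) = 2.82000 − (1.61202)/(7.00654) = 2.58993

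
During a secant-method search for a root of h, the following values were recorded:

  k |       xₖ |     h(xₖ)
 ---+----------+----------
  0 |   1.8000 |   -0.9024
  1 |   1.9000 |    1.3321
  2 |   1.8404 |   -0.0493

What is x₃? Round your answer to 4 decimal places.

1.8425

x₃ = 1.8404 − (-0.0493)·(1.8404 − 1.9000) / (-0.0493 − 1.3321)
   = 1.8404 − (0.002938)/(-1.381400) = 1.842527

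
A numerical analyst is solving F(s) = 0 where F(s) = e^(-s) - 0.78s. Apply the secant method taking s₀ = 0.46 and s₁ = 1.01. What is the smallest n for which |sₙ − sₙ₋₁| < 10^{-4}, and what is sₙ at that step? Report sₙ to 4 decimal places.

n = 5, sₙ = 0.6616

F(0.46) = 0.272484, F(1.01) = -0.423581
s₂ = 1.010000 − (-0.423581)·(0.550000)/(-0.696065) = 0.675305;  |Δ| = 0.334695
F(0.675305) = -0.017736
s₃ = 0.675305 − (-0.017736)·(-0.334695)/(0.405845) = 0.660678;  |Δ| = 0.014627
F(0.660678) = 0.001173
s₄ = 0.660678 − 0.001173·(-0.014627)/(0.018909) = 0.661585;  |Δ| = 0.000907
F(0.661585) = -0.000003
s₅ = 0.661585 − (-0.000003)·(0.000907)/(-0.001176) = 0.661582;  |Δ| = 0.000002
|s₅ − s₄| = 0.000002 < 10^{-4}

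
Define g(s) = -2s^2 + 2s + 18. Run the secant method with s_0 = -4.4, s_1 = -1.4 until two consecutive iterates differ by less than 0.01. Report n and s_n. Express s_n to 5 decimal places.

g(-4.4) = -29.5200000, g(-1.4) = 11.2800000
s_2 = -1.4000000 − 11.2800000·(3.0000000)/(40.8000000) = -2.2294118;  |Δ| = 0.8294118
g(-2.2294118) = 3.6006228
s_3 = -2.2294118 − 3.6006228·(-0.8294118)/(-7.6793772) = -2.6182973;  |Δ| = 0.3888856
g(-2.6182973) = -0.9475565
s_4 = -2.6182973 − (-0.9475565)·(-0.3888856)/(-4.5481793) = -2.5372779;  |Δ| = 0.0810195
g(-2.5372779) = 0.0498863
s_5 = -2.5372779 − 0.0498863·(0.0810195)/(0.9974428) = -2.5413300;  |Δ| = 0.0040521
|s_5 − s_4| = 0.0040521 < 0.01

n = 5, s_n = -2.54133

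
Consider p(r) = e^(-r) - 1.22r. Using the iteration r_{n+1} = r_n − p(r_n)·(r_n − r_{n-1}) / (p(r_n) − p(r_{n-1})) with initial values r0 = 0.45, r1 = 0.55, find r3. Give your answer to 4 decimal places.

p(0.45) = 0.088628, p(0.55) = -0.094050
r2 = 0.550000 − (-0.094050)·(0.550000 − 0.450000) / (-0.094050 − 0.088628) = 0.550000 − (-0.009405)/(-0.182678) = 0.498516
p(0.498516) = -0.000758
r3 = 0.498516 − (-0.000758)·(0.498516 − 0.550000) / (-0.000758 − (-0.094050)) = 0.498516 − (0.000039)/(0.093292) = 0.498098

0.4981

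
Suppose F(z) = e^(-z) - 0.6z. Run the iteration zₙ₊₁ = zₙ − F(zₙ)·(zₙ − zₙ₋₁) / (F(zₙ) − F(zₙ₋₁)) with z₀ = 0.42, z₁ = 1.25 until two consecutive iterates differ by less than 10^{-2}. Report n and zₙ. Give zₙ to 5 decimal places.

F(0.42) = 0.4050468, F(1.25) = -0.4634952
z₂ = 1.2500000 − (-0.4634952)·(0.8300000)/(-0.8685420) = 0.8070726;  |Δ| = 0.4429274
F(0.8070726) = -0.0380814
z₃ = 0.8070726 − (-0.0380814)·(-0.4429274)/(0.4254138) = 0.7674235;  |Δ| = 0.0396491
F(0.7674235) = 0.0037534
z₄ = 0.7674235 − 0.0037534·(-0.0396491)/(0.0418348) = 0.7709809;  |Δ| = 0.0035573
|z₄ − z₃| = 0.0035573 < 10^{-2}

n = 4, zₙ = 0.77098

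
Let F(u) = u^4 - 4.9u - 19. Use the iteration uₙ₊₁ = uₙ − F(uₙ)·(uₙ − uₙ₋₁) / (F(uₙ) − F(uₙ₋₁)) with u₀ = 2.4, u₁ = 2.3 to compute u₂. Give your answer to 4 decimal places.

2.3486

F(2.4) = 2.417600, F(2.3) = -2.285900
u₂ = 2.300000 − (-2.285900)·(2.300000 − 2.400000) / (-2.285900 − 2.417600) = 2.300000 − (0.228590)/(-4.703500) = 2.348600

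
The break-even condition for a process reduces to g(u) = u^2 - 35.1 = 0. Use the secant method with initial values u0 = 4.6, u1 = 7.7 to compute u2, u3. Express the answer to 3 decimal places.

g(4.6) = -13.94000, g(7.7) = 24.19000
u2 = 7.70000 − 24.19000·(7.70000 − 4.60000) / (24.19000 − (-13.94000)) = 7.70000 − (74.98900)/(38.13000) = 5.73333
g(5.73333) = -2.22889
u3 = 5.73333 − (-2.22889)·(5.73333 − 7.70000) / (-2.22889 − 24.19000) = 5.73333 − (4.38348)/(-26.41889) = 5.89926

5.733, 5.899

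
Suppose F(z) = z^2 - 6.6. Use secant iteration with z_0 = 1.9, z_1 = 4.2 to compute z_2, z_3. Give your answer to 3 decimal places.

F(1.9) = -2.99000, F(4.2) = 11.04000
z_2 = 4.20000 − 11.04000·(4.20000 − 1.90000) / (11.04000 − (-2.99000)) = 4.20000 − (25.39200)/(14.03000) = 2.39016
F(2.39016) = -0.88712
z_3 = 2.39016 − (-0.88712)·(2.39016 − 4.20000) / (-0.88712 − 11.04000) = 2.39016 − (1.60554)/(-11.92712) = 2.52478

2.390, 2.525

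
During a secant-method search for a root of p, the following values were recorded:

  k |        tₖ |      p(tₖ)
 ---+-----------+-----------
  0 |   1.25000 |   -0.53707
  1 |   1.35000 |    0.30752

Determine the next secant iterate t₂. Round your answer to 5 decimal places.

1.31359

t₂ = 1.35000 − 0.30752·(1.35000 − 1.25000) / (0.30752 − (-0.53707))
   = 1.35000 − (0.0307520)/(0.8445900) = 1.3135894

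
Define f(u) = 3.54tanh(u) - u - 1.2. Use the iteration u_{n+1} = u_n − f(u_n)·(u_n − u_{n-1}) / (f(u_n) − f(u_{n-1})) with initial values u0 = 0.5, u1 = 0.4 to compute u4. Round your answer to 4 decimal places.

0.5369

f(0.5) = -0.064105, f(0.4) = -0.254981
u2 = 0.400000 − (-0.254981)·(0.400000 − 0.500000) / (-0.254981 − (-0.064105)) = 0.400000 − (0.025498)/(-0.190875) = 0.533585
f(0.533585) = -0.005652
u3 = 0.533585 − (-0.005652)·(0.533585 − 0.400000) / (-0.005652 − (-0.254981)) = 0.533585 − (-0.000755)/(0.249329) = 0.536613
f(0.536613) = -0.000527
u4 = 0.536613 − (-0.000527)·(0.536613 − 0.533585) / (-0.000527 − (-0.005652)) = 0.536613 − (-0.000002)/(0.005126) = 0.536924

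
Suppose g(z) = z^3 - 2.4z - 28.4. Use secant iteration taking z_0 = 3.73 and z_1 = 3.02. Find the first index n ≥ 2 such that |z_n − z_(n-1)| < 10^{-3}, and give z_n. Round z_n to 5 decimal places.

n = 5, z_n = 3.31260

g(3.73) = 14.5431170, g(3.02) = -8.1043920
z_2 = 3.0200000 − (-8.1043920)·(-0.7100000)/(-22.6475090) = 3.2740729;  |Δ| = 0.2540729
g(3.2740729) = -1.1611758
z_3 = 3.2740729 − (-1.1611758)·(0.2540729)/(6.9432162) = 3.3165638;  |Δ| = 0.0424909
g(3.3165638) = 0.1211061
z_4 = 3.3165638 − 0.1211061·(0.0424909)/(1.2822818) = 3.3125507;  |Δ| = 0.0040131
g(3.3125507) = -0.0015292
z_5 = 3.3125507 − (-0.0015292)·(-0.0040131)/(-0.1226353) = 3.3126007;  |Δ| = 0.0000500
|z_5 − z_4| = 0.0000500 < 10^{-3}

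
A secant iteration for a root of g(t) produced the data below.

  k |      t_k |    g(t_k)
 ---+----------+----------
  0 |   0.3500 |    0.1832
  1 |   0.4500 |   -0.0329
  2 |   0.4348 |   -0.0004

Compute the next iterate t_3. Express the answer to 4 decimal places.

0.4346

t_3 = 0.4348 − (-0.0004)·(0.4348 − 0.4500) / (-0.0004 − (-0.0329))
   = 0.4348 − (0.000006)/(0.032500) = 0.434613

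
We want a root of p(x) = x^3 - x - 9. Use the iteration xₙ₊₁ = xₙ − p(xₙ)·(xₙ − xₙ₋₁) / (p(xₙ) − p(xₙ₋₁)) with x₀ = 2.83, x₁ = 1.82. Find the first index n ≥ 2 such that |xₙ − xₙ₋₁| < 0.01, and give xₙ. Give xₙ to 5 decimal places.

n = 5, xₙ = 2.24002

p(2.83) = 10.8351870, p(1.82) = -4.7914320
x₂ = 1.8200000 − (-4.7914320)·(-1.0100000)/(-15.6266190) = 2.1296861;  |Δ| = 0.3096861
p(2.1296861) = -1.4703612
x₃ = 2.1296861 − (-1.4703612)·(0.3096861)/(3.3210708) = 2.2667956;  |Δ| = 0.1371095
p(2.2667956) = 0.3808212
x₄ = 2.2667956 − 0.3808212·(0.1371095)/(1.8511824) = 2.2385897;  |Δ| = 0.0282059
p(2.2385897) = -0.0203811
x₅ = 2.2385897 − (-0.0203811)·(-0.0282059)/(-0.4012023) = 2.2400226;  |Δ| = 0.0014329
|x₅ − x₄| = 0.0014329 < 0.01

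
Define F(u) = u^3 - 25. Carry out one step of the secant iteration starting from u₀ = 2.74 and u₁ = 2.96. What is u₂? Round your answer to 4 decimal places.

2.9217

F(2.74) = -4.429176, F(2.96) = 0.934336
u₂ = 2.960000 − 0.934336·(2.960000 − 2.740000) / (0.934336 − (-4.429176)) = 2.960000 − (0.205554)/(5.363512) = 2.921675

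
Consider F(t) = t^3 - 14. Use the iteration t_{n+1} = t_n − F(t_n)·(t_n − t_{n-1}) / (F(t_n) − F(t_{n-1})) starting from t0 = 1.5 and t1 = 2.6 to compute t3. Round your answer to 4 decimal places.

F(1.5) = -10.625000, F(2.6) = 3.576000
t2 = 2.600000 − 3.576000·(2.600000 − 1.500000) / (3.576000 − (-10.625000)) = 2.600000 − (3.933600)/(14.201000) = 2.323005
F(2.323005) = -1.464240
t3 = 2.323005 − (-1.464240)·(2.323005 − 2.600000) / (-1.464240 − 3.576000) = 2.323005 − (0.405587)/(-5.040240) = 2.403475

2.4035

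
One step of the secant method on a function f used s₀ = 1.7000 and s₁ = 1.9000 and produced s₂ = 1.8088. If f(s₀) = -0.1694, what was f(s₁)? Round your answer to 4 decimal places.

0.1420

The secant line through (1.7000, -0.1694) and (1.9000, f(s₁)) crosses zero at s₂ = 1.8088.
So (1.7000, -0.1694), (1.9000, f(s₁)), (1.8088, 0) are collinear:
f(s₁) = -0.1694 · (1.9000 − 1.8088) / (1.7000 − 1.8088) = -0.1694 · (0.091200)/(-0.108800) = 0.141997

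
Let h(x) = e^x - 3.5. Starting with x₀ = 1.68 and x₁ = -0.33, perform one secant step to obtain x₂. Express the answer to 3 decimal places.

h(1.68) = 1.86556, h(-0.33) = -2.78108
x₂ = -0.33000 − (-2.78108)·(-0.33000 − 1.68000) / (-2.78108 − 1.86556) = -0.33000 − (5.58996)/(-4.64663) = 0.87301

0.873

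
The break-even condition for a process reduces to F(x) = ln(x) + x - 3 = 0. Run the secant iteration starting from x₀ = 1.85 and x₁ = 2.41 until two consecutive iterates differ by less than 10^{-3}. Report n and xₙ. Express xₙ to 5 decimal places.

n = 4, xₙ = 2.20794

F(1.85) = -0.5348144, F(2.41) = 0.2896267
x₂ = 2.4100000 − 0.2896267·(0.5600000)/(0.8244411) = 2.2132716;  |Δ| = 0.1967284
F(2.2132716) = 0.0077434
x₃ = 2.2132716 − 0.0077434·(-0.1967284)/(-0.2818834) = 2.2078674;  |Δ| = 0.0054042
F(2.2078674) = -0.0001055
x₄ = 2.2078674 − (-0.0001055)·(-0.0054042)/(-0.0078489) = 2.2079401;  |Δ| = 0.0000726
|x₄ − x₃| = 0.0000726 < 10^{-3}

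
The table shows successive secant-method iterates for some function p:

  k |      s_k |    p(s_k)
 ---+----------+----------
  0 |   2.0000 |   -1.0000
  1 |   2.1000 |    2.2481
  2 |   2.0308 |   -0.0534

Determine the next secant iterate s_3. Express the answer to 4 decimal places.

2.0324

s_3 = 2.0308 − (-0.0534)·(2.0308 − 2.1000) / (-0.0534 − 2.2481)
   = 2.0308 − (0.003695)/(-2.301500) = 2.032406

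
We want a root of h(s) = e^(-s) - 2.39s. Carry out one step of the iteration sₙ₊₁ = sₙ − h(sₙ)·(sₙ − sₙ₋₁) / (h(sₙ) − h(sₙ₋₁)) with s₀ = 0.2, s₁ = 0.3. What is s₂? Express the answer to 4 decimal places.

h(0.2) = 0.340731, h(0.3) = 0.023818
s₂ = 0.300000 − 0.023818·(0.300000 − 0.200000) / (0.023818 − 0.340731) = 0.300000 − (0.002382)/(-0.316913) = 0.307516

0.3075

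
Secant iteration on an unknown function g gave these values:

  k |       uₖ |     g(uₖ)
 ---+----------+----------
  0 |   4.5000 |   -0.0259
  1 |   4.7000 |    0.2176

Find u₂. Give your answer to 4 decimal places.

4.5213

u₂ = 4.7000 − 0.2176·(4.7000 − 4.5000) / (0.2176 − (-0.0259))
   = 4.7000 − (0.043520)/(0.243500) = 4.521273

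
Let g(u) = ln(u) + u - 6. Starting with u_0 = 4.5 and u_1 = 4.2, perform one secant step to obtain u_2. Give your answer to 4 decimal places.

4.4967

g(4.5) = 0.004077, g(4.2) = -0.364915
u_2 = 4.200000 − (-0.364915)·(4.200000 − 4.500000) / (-0.364915 − 0.004077) = 4.200000 − (0.109475)/(-0.368993) = 4.496685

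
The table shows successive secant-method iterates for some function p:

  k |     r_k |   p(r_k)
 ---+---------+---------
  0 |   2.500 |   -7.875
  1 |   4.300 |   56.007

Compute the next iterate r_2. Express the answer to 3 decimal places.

2.722

r_2 = 4.300 − 56.007·(4.300 − 2.500) / (56.007 − (-7.875))
   = 4.300 − (100.81260)/(63.88200) = 2.72189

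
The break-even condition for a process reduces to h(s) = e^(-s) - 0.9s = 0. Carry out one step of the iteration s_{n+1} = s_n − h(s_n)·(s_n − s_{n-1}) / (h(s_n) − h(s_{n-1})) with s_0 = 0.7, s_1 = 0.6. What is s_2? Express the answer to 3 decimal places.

0.606

h(0.7) = -0.13341, h(0.6) = 0.00881
s_2 = 0.60000 − 0.00881·(0.60000 − 0.70000) / (0.00881 − (-0.13341)) = 0.60000 − (-0.00088)/(0.14223) = 0.60620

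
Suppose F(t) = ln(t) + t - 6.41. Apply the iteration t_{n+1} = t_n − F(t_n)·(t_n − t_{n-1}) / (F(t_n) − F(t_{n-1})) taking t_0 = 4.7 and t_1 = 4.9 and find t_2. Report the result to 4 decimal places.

4.8344

F(4.7) = -0.162437, F(4.9) = 0.079235
t_2 = 4.900000 − 0.079235·(4.900000 − 4.700000) / (0.079235 − (-0.162437)) = 4.900000 − (0.015847)/(0.241673) = 4.834428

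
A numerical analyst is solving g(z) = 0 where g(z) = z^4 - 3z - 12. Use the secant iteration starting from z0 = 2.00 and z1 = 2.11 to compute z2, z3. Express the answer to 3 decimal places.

g(2.00) = -2.00000, g(2.11) = 1.49119
z2 = 2.11000 − 1.49119·(2.11000 − 2.00000) / (1.49119 − (-2.00000)) = 2.11000 − (0.16403)/(3.49119) = 2.06302
g(2.06302) = -0.07522
z3 = 2.06302 − (-0.07522)·(2.06302 − 2.11000) / (-0.07522 − 1.49119) = 2.06302 − (0.00353)/(-1.56642) = 2.06527

2.063, 2.065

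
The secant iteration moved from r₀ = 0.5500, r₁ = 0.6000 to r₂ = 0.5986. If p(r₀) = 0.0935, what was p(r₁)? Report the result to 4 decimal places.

-0.0027

The secant line through (0.5500, 0.0935) and (0.6000, p(r₁)) crosses zero at r₂ = 0.5986.
So (0.5500, 0.0935), (0.6000, p(r₁)), (0.5986, 0) are collinear:
p(r₁) = 0.0935 · (0.6000 − 0.5986) / (0.5500 − 0.5986) = 0.0935 · (0.001400)/(-0.048600) = -0.002693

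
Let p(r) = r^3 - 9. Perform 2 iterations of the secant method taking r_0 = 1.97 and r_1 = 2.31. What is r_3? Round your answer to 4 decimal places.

p(1.97) = -1.354627, p(2.31) = 3.326391
r_2 = 2.310000 − 3.326391·(2.310000 − 1.970000) / (3.326391 − (-1.354627)) = 2.310000 − (1.130973)/(4.681018) = 2.068392
p(2.068392) = -0.150916
r_3 = 2.068392 − (-0.150916)·(2.068392 − 2.310000) / (-0.150916 − 3.326391) = 2.068392 − (0.036462)/(-3.477307) = 2.078878

2.0789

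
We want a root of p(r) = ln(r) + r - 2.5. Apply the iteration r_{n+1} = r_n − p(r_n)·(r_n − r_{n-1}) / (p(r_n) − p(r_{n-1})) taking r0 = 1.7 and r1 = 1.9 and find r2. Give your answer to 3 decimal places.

p(1.7) = -0.26937, p(1.9) = 0.04185
r2 = 1.90000 − 0.04185·(1.90000 − 1.70000) / (0.04185 − (-0.26937)) = 1.90000 − (0.00837)/(0.31123) = 1.87310

1.873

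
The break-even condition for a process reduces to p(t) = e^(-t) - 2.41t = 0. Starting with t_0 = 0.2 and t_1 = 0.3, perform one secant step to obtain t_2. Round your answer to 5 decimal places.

p(0.2) = 0.3367308, p(0.3) = 0.0178182
t_2 = 0.3000000 − 0.0178182·(0.3000000 − 0.2000000) / (0.0178182 − 0.3367308) = 0.3000000 − (0.0017818)/(-0.3189125) = 0.3055872

0.30559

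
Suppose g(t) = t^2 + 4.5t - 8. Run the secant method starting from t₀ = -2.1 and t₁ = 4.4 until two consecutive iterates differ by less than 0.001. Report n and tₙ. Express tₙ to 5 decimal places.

g(-2.1) = -13.0400000, g(4.4) = 31.1600000
t₂ = 4.4000000 − 31.1600000·(6.5000000)/(44.2000000) = -0.1823529;  |Δ| = 4.5823529
g(-0.1823529) = -8.7873356
t₃ = -0.1823529 − (-8.7873356)·(-4.5823529)/(-39.9473356) = 0.8256410;  |Δ| = 1.0079940
g(0.8256410) = -3.6029323
t₄ = 0.8256410 − (-3.6029323)·(1.0079940)/(5.1844034) = 1.5261525;  |Δ| = 0.7005115
g(1.5261525) = 1.1968276
t₅ = 1.5261525 − 1.1968276·(0.7005115)/(4.7997599) = 1.3514789;  |Δ| = 0.1746736
g(1.3514789) = -0.0918500
t₆ = 1.3514789 − (-0.0918500)·(-0.1746736)/(-1.2886777) = 1.3639287;  |Δ| = 0.0124498
g(1.3639287) = -0.0020197
t₇ = 1.3639287 − (-0.0020197)·(0.0124498)/(0.0898304) = 1.3642086;  |Δ| = 0.0002799
|t₇ − t₆| = 0.0002799 < 0.001

n = 7, tₙ = 1.36421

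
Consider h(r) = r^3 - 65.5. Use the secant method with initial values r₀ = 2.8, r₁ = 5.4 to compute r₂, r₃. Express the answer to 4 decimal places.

h(2.8) = -43.548000, h(5.4) = 91.964000
r₂ = 5.400000 − 91.964000·(5.400000 − 2.800000) / (91.964000 − (-43.548000)) = 5.400000 − (239.106400)/(135.512000) = 3.635533
h(3.635533) = -17.448781
r₃ = 3.635533 − (-17.448781)·(3.635533 − 5.400000) / (-17.448781 − 91.964000) = 3.635533 − (30.787791)/(-109.412781) = 3.916925

3.6355, 3.9169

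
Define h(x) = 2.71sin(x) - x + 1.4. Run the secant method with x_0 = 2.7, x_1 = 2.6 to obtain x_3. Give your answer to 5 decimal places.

2.65861

h(2.7) = -0.1418005, h(2.6) = 0.1970087
x_2 = 2.6000000 − 0.1970087·(2.6000000 − 2.7000000) / (0.1970087 − (-0.1418005)) = 2.6000000 − (-0.0197009)/(0.3388092) = 2.6581474
h(2.6581474) = 0.0015483
x_3 = 2.6581474 − 0.0015483·(2.6581474 − 2.6000000) / (0.0015483 − 0.1970087) = 2.6581474 − (0.0000900)/(-0.1954604) = 2.6586080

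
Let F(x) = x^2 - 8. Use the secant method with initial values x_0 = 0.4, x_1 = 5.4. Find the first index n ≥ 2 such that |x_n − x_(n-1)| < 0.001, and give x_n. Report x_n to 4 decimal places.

n = 7, x_n = 2.8284

F(0.4) = -7.840000, F(5.4) = 21.160000
x_2 = 5.400000 − 21.160000·(5.000000)/(29.000000) = 1.751724;  |Δ| = 3.648276
F(1.751724) = -4.931463
x_3 = 1.751724 − (-4.931463)·(-3.648276)/(-26.091463) = 2.441273;  |Δ| = 0.689549
F(2.441273) = -2.040187
x_4 = 2.441273 − (-2.040187)·(0.689549)/(2.891276) = 2.927843;  |Δ| = 0.486570
F(2.927843) = 0.572264
x_5 = 2.927843 − 0.572264·(0.486570)/(2.612451) = 2.821258;  |Δ| = 0.106584
F(2.821258) = -0.040501
x_6 = 2.821258 − (-0.040501)·(-0.106584)/(-0.612765) = 2.828303;  |Δ| = 0.007045
F(2.828303) = -0.000701
x_7 = 2.828303 − (-0.000701)·(0.007045)/(0.039799) = 2.828427;  |Δ| = 0.000124
|x_7 − x_6| = 0.000124 < 0.001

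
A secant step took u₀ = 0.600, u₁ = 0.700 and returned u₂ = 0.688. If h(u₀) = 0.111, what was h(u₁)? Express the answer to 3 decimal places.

-0.015

The secant line through (0.600, 0.111) and (0.700, h(u₁)) crosses zero at u₂ = 0.688.
So (0.600, 0.111), (0.700, h(u₁)), (0.688, 0) are collinear:
h(u₁) = 0.111 · (0.700 − 0.688) / (0.600 − 0.688) = 0.111 · (0.01200)/(-0.08800) = -0.01514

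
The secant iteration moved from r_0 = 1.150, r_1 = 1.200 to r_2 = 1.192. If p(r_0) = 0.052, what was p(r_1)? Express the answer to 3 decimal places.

The secant line through (1.150, 0.052) and (1.200, p(r_1)) crosses zero at r_2 = 1.192.
So (1.150, 0.052), (1.200, p(r_1)), (1.192, 0) are collinear:
p(r_1) = 0.052 · (1.200 − 1.192) / (1.150 − 1.192) = 0.052 · (0.00800)/(-0.04200) = -0.00990

-0.010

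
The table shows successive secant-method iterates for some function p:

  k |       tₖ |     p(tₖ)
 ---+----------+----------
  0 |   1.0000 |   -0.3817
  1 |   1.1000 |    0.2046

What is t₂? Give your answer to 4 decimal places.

t₂ = 1.1000 − 0.2046·(1.1000 − 1.0000) / (0.2046 − (-0.3817))
   = 1.1000 − (0.020460)/(0.586300) = 1.065103

1.0651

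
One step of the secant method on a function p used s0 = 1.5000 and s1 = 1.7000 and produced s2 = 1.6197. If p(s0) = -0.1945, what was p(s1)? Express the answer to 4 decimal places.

The secant line through (1.5000, -0.1945) and (1.7000, p(s1)) crosses zero at s2 = 1.6197.
So (1.5000, -0.1945), (1.7000, p(s1)), (1.6197, 0) are collinear:
p(s1) = -0.1945 · (1.7000 − 1.6197) / (1.5000 − 1.6197) = -0.1945 · (0.080300)/(-0.119700) = 0.130479

0.1305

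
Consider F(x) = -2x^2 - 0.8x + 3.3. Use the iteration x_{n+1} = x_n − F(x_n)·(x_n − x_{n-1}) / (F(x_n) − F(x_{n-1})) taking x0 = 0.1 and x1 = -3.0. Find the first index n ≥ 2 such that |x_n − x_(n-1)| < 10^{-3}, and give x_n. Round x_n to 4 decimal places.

n = 8, x_n = -1.5000

F(0.1) = 3.200000, F(-3.0) = -12.300000
x2 = -3.000000 − (-12.300000)·(-3.100000)/(-15.500000) = -0.540000;  |Δ| = 2.460000
F(-0.540000) = 3.148800
x3 = -0.540000 − 3.148800·(2.460000)/(15.448800) = -1.041401;  |Δ| = 0.501401
F(-1.041401) = 1.964088
x4 = -1.041401 − 1.964088·(-0.501401)/(-1.184712) = -1.872655;  |Δ| = 0.831253
F(-1.872655) = -2.215548
x5 = -1.872655 − (-2.215548)·(-0.831253)/(-4.179636) = -1.432023;  |Δ| = 0.440632
F(-1.432023) = 0.344241
x6 = -1.432023 − 0.344241·(0.440632)/(2.559788) = -1.491279;  |Δ| = 0.059256
F(-1.491279) = 0.045198
x7 = -1.491279 − 0.045198·(-0.059256)/(-0.299043) = -1.500235;  |Δ| = 0.008956
F(-1.500235) = -0.001222
x8 = -1.500235 − (-0.001222)·(-0.008956)/(-0.046420) = -1.499999;  |Δ| = 0.000236
|x8 − x7| = 0.000236 < 10^{-3}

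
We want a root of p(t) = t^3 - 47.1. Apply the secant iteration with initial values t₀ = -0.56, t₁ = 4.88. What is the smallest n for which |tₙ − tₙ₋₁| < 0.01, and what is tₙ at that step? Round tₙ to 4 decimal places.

n = 8, tₙ = 3.6114

p(-0.56) = -47.275616, p(4.88) = 69.114272
t₂ = 4.880000 − 69.114272·(5.440000)/(116.389888) = 1.649637;  |Δ| = 3.230363
p(1.649637) = -42.610843
t₃ = 1.649637 − (-42.610843)·(-3.230363)/(-111.725115) = 2.881665;  |Δ| = 1.232028
p(2.881665) = -23.170676
t₄ = 2.881665 − (-23.170676)·(1.232028)/(19.440167) = 4.350116;  |Δ| = 1.468451
p(4.350116) = 35.219446
t₅ = 4.350116 − 35.219446·(1.468451)/(58.390122) = 3.464383;  |Δ| = 0.885732
p(3.464383) = -5.520639
t₆ = 3.464383 − (-5.520639)·(-0.885732)/(-40.740085) = 3.584408;  |Δ| = 0.120025
p(3.584408) = -1.047602
t₇ = 3.584408 − (-1.047602)·(0.120025)/(4.473037) = 3.612518;  |Δ| = 0.028110
p(3.612518) = 0.044395
t₈ = 3.612518 − 0.044395·(0.028110)/(1.091997) = 3.611375;  |Δ| = 0.001143
|t₈ − t₇| = 0.001143 < 0.01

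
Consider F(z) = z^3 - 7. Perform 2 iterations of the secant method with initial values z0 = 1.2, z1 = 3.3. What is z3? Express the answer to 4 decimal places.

F(1.2) = -5.272000, F(3.3) = 28.937000
z2 = 3.300000 − 28.937000·(3.300000 − 1.200000) / (28.937000 − (-5.272000)) = 3.300000 − (60.767700)/(34.209000) = 1.523634
F(1.523634) = -3.462943
z3 = 1.523634 − (-3.462943)·(1.523634 − 3.300000) / (-3.462943 − 28.937000) = 1.523634 − (6.151453)/(-32.399943) = 1.713494

1.7135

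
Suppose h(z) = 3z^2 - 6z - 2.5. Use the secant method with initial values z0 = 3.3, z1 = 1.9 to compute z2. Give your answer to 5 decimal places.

h(3.3) = 10.3700000, h(1.9) = -3.0700000
z2 = 1.9000000 − (-3.0700000)·(1.9000000 − 3.3000000) / (-3.0700000 − 10.3700000) = 1.9000000 − (4.2980000)/(-13.4400000) = 2.2197917

2.21979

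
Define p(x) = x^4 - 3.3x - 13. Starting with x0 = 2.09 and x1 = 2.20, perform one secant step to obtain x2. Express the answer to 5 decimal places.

p(2.09) = -0.8167024, p(2.20) = 3.1656000
x2 = 2.2000000 − 3.1656000·(2.2000000 − 2.0900000) / (3.1656000 − (-0.8167024)) = 2.2000000 − (0.3482160)/(3.9823024) = 2.1125591

2.11256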